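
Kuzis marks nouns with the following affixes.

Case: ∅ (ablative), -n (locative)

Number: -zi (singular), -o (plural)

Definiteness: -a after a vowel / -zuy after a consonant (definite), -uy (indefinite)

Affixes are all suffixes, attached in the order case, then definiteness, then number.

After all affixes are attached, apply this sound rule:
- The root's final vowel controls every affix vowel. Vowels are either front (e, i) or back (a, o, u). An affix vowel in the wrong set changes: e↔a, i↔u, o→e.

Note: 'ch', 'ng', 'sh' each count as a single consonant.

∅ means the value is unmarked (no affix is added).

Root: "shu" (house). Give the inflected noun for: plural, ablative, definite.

shuao

case = ablative: zero marking, form stays shu.
Attach definiteness definite -a (after vowel 'u') → shua.
Attach number plural -o → shuao.
Vowel harmony: no change.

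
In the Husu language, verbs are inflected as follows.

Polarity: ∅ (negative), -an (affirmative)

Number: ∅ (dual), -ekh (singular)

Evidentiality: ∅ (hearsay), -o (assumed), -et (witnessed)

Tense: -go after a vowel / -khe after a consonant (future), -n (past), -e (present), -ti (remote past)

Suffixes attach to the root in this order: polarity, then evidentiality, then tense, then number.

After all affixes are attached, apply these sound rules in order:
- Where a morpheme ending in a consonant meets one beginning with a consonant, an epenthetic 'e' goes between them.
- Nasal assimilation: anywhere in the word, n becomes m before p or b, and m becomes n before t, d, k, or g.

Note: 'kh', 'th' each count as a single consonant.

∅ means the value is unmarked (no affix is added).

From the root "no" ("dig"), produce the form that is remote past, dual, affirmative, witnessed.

noaneteti

Attach polarity affirmative -an → noan.
Attach evidentiality witnessed -et → noanet.
Attach tense remote past -ti → noanetti.
number = dual: zero marking, form stays noanetti.
Apply epenthesis: noanetti → noaneteti.
Nasal assimilation: no change.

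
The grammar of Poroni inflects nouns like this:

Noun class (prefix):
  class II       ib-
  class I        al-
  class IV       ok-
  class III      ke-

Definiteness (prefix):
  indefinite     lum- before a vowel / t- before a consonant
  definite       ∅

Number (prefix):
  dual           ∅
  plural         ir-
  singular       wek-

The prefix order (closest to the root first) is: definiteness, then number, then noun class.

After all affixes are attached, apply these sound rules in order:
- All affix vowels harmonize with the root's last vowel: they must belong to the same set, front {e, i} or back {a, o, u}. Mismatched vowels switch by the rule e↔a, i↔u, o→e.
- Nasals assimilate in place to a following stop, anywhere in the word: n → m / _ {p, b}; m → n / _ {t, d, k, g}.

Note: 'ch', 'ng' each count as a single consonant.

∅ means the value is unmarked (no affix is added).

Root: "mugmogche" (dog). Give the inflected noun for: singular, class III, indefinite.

kewektmugmogche

Attach definiteness indefinite t- (before consonant 'm') → tmugmogche.
Attach number singular wek- → wektmugmogche.
Attach noun class class III ke- → kewektmugmogche.
Vowel harmony: no change.
Nasal assimilation: no change.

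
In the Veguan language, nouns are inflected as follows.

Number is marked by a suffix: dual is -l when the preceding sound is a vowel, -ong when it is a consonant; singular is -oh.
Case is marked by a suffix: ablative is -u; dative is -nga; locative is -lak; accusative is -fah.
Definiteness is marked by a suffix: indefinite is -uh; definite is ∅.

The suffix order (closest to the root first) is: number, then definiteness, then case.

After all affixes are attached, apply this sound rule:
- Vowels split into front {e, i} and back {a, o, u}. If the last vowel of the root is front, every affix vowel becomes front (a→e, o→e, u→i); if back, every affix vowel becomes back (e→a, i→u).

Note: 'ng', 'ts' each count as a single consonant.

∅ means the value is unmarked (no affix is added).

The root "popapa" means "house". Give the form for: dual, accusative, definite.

popapalfah

Attach number dual -l (after vowel 'a') → popapal.
definiteness = definite: zero marking, form stays popapal.
Attach case accusative -fah → popapalfah.
Vowel harmony: no change.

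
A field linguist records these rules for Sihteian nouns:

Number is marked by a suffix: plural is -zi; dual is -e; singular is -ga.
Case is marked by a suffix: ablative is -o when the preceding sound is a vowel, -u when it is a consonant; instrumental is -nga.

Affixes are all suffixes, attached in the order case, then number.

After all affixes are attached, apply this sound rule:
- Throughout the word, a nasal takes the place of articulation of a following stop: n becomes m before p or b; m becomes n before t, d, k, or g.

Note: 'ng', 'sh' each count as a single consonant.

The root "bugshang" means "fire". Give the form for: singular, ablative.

Attach case ablative -u (after consonant 'ng') → bugshangu.
Attach number singular -ga → bugshanguga.
Nasal assimilation: no change.

bugshanguga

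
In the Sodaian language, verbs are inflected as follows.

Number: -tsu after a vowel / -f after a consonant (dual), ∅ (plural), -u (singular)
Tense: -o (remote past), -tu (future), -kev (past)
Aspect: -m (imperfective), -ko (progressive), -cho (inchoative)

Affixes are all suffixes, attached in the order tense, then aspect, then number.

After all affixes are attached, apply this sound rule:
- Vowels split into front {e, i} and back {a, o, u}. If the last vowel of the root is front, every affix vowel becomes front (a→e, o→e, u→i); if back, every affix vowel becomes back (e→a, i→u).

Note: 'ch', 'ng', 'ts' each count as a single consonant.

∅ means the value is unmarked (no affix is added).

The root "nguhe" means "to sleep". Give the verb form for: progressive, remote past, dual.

Attach tense remote past -o → nguheo.
Attach aspect progressive -ko → nguheoko.
Attach number dual -tsu (after vowel 'o') → nguheokotsu.
Apply vowel harmony: nguheokotsu → nguheeketsi.

nguheeketsi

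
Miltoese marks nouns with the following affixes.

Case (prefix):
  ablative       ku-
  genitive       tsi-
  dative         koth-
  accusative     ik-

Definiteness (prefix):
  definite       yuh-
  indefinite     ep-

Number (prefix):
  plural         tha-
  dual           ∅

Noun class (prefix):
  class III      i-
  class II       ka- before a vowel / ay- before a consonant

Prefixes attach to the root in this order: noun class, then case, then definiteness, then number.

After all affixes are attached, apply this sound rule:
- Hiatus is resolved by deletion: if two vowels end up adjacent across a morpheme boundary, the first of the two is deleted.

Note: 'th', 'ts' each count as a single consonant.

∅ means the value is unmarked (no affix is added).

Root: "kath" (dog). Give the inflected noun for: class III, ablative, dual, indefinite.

epkikath

Attach noun class class III i- → ikath.
Attach case ablative ku- → kuikath.
Attach definiteness indefinite ep- → epkuikath.
number = dual: zero marking, form stays epkuikath.
Apply vowel deletion: epkuikath → epkikath.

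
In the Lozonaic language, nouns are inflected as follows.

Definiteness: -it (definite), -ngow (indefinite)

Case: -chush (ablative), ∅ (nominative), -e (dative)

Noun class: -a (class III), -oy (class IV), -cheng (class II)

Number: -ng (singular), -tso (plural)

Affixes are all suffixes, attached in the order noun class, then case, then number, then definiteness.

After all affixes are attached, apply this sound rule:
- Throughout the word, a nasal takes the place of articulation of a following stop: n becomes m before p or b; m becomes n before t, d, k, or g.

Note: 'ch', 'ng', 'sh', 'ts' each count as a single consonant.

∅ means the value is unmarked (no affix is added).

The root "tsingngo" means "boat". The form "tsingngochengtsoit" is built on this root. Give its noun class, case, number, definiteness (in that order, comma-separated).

class II, nominative, plural, definite

Segment: tsingngo-cheng-tso-it.
noun class: -cheng → class II.
case: ∅ → nominative.
number: -tso → plural.
definiteness: -it → definite.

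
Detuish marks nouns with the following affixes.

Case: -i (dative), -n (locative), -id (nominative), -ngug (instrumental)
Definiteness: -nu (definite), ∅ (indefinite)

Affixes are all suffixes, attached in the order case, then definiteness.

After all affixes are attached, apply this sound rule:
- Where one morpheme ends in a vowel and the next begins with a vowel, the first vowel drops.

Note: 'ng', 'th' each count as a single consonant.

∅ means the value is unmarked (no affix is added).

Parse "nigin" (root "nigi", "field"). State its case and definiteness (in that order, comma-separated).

Segment: nigi-n.
case: -n → locative.
definiteness: ∅ → indefinite.

locative, indefinite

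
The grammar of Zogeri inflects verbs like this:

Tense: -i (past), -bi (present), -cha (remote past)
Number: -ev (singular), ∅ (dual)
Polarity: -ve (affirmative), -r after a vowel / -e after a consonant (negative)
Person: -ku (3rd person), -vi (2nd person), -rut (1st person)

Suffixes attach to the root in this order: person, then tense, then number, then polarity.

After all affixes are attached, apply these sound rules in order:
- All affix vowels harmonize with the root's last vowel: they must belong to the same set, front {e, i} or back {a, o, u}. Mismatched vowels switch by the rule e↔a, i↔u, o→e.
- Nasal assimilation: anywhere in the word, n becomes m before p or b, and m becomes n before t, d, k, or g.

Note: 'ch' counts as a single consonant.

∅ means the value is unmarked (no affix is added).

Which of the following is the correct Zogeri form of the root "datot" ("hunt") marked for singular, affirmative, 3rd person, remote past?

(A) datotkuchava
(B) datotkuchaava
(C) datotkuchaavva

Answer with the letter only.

C

Attach person 3rd person -ku → datotku.
Attach tense remote past -cha → datotkucha.
Attach number singular -ev → datotkuchaev.
Attach polarity affirmative -ve → datotkuchaevve.
Apply vowel harmony: datotkuchaevve → datotkuchaavva.
Nasal assimilation: no change.
So the correct form is datotkuchaavva, option (C).
(B) datotkuchaava is wrong: it uses negative instead of affirmative for polarity.
(A) datotkuchava is wrong: it uses dual instead of singular for number.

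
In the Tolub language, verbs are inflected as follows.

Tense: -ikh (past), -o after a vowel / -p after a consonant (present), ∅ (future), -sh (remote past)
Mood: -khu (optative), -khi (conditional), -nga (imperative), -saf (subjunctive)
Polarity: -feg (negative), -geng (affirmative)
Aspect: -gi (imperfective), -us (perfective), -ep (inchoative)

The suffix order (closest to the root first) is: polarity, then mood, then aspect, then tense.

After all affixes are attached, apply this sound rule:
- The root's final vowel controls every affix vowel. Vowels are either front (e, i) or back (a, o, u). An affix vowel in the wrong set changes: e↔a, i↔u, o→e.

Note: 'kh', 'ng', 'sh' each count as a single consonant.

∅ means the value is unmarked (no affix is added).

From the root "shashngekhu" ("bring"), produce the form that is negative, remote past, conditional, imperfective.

shashngekhufagkhugush

Attach polarity negative -feg → shashngekhufeg.
Attach mood conditional -khi → shashngekhufegkhi.
Attach aspect imperfective -gi → shashngekhufegkhigi.
Attach tense remote past -sh → shashngekhufegkhigish.
Apply vowel harmony: shashngekhufegkhigish → shashngekhufagkhugush.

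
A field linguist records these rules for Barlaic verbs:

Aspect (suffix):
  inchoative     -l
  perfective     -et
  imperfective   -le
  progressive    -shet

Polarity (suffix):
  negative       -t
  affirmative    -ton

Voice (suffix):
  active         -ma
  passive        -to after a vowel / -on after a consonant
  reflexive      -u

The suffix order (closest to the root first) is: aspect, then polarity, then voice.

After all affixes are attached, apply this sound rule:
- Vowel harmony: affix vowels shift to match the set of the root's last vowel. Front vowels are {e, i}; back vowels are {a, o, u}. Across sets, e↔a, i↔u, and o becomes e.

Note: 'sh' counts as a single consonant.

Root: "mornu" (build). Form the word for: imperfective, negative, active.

mornulatma

Attach aspect imperfective -le → mornule.
Attach polarity negative -t → mornulet.
Attach voice active -ma → mornuletma.
Apply vowel harmony: mornuletma → mornulatma.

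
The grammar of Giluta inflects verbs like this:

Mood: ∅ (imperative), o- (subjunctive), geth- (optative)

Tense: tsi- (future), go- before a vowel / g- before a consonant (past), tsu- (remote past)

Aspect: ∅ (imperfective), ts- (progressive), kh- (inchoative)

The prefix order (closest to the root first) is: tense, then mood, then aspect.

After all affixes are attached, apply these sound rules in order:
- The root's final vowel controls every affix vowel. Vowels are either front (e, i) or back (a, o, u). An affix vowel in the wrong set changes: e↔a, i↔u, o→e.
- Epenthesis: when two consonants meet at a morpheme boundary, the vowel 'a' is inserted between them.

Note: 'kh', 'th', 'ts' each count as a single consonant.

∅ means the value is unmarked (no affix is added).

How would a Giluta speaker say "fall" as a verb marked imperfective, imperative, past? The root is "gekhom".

gagekhom

Attach tense past g- (before consonant 'g') → ggekhom.
mood = imperative: zero marking, form stays ggekhom.
aspect = imperfective: zero marking, form stays ggekhom.
Vowel harmony: no change.
Apply epenthesis: ggekhom → gagekhom.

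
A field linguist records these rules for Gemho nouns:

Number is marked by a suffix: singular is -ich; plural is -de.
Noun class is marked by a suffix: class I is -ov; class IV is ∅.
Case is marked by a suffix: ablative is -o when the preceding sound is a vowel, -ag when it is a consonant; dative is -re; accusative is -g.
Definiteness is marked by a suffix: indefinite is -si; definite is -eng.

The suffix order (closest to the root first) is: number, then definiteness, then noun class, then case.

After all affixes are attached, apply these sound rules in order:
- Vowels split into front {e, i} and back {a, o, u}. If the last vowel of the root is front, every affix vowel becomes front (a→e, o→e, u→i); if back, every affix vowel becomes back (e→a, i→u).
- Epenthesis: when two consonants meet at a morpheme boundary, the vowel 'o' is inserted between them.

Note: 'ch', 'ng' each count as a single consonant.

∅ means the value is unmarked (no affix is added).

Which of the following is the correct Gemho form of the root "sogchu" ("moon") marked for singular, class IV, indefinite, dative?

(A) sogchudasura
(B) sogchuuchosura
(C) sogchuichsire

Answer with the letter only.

B

Attach number singular -ich → sogchuich.
Attach definiteness indefinite -si → sogchuichsi.
noun class = class IV: zero marking, form stays sogchuichsi.
Attach case dative -re → sogchuichsire.
Apply vowel harmony: sogchuichsire → sogchuuchsura.
Apply epenthesis: sogchuuchsura → sogchuuchosura.
So the correct form is sogchuuchosura, option (B).
(A) sogchudasura is wrong: it uses plural instead of singular for number.
(C) sogchuichsire is wrong: it fails to apply the sound rule(s).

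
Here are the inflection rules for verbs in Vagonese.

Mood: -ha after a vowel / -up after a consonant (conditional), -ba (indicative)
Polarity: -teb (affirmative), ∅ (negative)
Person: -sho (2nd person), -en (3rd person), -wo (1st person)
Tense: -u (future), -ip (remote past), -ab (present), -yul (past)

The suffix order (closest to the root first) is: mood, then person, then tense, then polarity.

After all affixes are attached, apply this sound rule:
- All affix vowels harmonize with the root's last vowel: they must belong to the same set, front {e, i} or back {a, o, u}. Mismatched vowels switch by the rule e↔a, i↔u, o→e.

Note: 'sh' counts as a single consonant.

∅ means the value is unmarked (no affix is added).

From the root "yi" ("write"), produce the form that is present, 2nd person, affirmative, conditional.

yihesheebteb

Attach mood conditional -ha (after vowel 'i') → yiha.
Attach person 2nd person -sho → yihasho.
Attach tense present -ab → yihashoab.
Attach polarity affirmative -teb → yihashoabteb.
Apply vowel harmony: yihashoabteb → yihesheebteb.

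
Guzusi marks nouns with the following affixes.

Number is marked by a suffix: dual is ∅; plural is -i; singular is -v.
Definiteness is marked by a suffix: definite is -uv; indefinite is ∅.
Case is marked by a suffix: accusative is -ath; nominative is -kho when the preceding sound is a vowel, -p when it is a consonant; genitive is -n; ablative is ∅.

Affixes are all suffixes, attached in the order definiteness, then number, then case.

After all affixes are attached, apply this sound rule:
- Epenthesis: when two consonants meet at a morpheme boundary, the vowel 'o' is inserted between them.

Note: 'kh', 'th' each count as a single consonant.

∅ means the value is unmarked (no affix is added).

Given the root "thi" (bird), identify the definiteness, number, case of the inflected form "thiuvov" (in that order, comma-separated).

Segment: thi-uv-v.
definiteness: -uv → definite.
number: -v → singular.
case: ∅ → ablative.

definite, singular, ablative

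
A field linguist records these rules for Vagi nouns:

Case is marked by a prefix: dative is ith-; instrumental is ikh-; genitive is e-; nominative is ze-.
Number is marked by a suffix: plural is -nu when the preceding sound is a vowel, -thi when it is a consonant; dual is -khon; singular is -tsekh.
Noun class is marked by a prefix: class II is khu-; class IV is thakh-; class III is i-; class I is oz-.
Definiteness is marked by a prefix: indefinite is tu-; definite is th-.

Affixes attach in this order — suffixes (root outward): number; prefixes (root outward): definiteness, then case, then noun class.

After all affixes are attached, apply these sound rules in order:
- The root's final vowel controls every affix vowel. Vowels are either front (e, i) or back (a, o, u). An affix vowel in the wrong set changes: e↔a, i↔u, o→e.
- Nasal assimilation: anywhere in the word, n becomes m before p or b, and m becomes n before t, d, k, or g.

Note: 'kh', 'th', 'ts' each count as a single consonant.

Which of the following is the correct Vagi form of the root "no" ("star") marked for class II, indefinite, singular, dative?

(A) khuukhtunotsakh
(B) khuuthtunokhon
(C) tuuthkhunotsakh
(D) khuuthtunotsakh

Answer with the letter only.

Attach number singular -tsekh → notsekh.
Attach definiteness indefinite tu- → tunotsekh.
Attach case dative ith- → ithtunotsekh.
Attach noun class class II khu- → khuithtunotsekh.
Apply vowel harmony: khuithtunotsekh → khuuthtunotsakh.
Nasal assimilation: no change.
So the correct form is khuuthtunotsakh, option (D).
(A) khuukhtunotsakh is wrong: it uses instrumental instead of dative for case.
(C) tuuthkhunotsakh is wrong: it has the affixes in the wrong order.
(B) khuuthtunokhon is wrong: it uses dual instead of singular for number.

D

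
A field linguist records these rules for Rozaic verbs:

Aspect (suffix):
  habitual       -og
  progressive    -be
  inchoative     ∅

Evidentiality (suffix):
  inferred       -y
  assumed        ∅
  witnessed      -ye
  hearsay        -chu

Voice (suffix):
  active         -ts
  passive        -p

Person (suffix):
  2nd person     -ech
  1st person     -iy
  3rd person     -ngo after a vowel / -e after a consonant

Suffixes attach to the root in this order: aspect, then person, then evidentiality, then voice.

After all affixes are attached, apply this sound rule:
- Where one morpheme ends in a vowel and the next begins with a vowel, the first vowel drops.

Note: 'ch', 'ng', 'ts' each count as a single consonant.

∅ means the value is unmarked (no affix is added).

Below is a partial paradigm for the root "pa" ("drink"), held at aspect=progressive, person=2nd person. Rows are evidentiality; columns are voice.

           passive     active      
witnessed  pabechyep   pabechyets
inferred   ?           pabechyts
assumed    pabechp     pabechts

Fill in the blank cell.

pabechyp

Attach aspect progressive -be → pabe.
Attach person 2nd person -ech → pabeech.
Attach evidentiality inferred -y → pabeechy.
Attach voice passive -p → pabeechyp.
Apply vowel deletion: pabeechyp → pabechyp.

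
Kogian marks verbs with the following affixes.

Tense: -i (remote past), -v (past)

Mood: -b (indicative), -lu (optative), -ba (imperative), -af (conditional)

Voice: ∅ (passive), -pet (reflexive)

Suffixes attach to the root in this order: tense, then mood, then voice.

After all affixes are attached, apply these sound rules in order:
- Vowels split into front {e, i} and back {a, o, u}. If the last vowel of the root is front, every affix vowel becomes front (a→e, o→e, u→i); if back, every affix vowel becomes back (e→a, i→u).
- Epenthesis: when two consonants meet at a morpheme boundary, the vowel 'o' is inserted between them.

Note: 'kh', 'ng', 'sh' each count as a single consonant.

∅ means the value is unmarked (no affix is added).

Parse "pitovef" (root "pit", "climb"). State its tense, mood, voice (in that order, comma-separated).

Segment: pit-v-af.
tense: -v → past.
mood: -af → conditional.
voice: ∅ → passive.

past, conditional, passive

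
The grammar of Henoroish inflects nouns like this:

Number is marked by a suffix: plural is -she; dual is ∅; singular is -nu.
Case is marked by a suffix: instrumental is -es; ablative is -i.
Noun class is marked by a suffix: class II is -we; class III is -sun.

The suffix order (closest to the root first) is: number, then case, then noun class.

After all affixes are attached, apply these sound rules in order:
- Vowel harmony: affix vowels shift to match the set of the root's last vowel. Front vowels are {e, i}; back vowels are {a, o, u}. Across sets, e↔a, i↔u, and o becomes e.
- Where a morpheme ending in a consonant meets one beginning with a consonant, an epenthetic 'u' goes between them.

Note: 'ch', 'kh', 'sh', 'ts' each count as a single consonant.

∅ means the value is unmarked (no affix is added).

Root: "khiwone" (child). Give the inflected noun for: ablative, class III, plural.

khiwonesheisin

Attach number plural -she → khiwoneshe.
Attach case ablative -i → khiwoneshei.
Attach noun class class III -sun → khiwonesheisun.
Apply vowel harmony: khiwonesheisun → khiwonesheisin.
Epenthesis: no change.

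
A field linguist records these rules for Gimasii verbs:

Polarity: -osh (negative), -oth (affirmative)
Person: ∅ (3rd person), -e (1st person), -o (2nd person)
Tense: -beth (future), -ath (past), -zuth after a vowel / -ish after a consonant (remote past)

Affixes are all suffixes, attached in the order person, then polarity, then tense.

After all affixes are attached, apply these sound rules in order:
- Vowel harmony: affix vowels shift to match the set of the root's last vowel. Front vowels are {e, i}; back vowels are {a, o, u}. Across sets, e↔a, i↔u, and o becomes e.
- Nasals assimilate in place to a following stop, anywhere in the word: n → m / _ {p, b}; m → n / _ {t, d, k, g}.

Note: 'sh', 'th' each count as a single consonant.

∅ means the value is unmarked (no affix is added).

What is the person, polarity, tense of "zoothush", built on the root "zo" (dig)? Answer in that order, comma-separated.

3rd person, affirmative, remote past

Segment: zo-oth-ish.
person: ∅ → 3rd person.
polarity: -oth → affirmative.
tense: -zuth/ish → remote past.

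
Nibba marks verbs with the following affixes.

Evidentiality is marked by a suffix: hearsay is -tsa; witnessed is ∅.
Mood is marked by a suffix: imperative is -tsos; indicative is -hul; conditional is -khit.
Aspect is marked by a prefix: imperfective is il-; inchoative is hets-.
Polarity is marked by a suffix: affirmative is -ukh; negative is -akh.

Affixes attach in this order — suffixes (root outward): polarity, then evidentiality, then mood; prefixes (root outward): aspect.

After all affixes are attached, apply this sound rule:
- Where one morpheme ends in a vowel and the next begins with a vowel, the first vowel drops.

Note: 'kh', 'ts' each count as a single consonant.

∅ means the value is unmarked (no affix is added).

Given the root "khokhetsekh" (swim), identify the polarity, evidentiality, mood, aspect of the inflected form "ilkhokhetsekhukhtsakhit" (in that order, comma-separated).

affirmative, hearsay, conditional, imperfective

Segment: il-khokhetsekh-ukh-tsa-khit.
polarity: -ukh → affirmative.
evidentiality: -tsa → hearsay.
mood: -khit → conditional.
aspect: il- → imperfective.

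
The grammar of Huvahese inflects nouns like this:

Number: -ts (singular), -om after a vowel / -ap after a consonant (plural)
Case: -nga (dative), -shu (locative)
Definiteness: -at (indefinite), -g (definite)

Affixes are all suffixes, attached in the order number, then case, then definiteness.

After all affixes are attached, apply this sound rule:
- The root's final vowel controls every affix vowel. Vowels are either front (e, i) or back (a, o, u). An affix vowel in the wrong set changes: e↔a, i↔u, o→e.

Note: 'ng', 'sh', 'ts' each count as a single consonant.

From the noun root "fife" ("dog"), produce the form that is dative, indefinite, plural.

Attach number plural -om (after vowel 'e') → fifeom.
Attach case dative -nga → fifeomnga.
Attach definiteness indefinite -at → fifeomngaat.
Apply vowel harmony: fifeomngaat → fifeemngeet.

fifeemngeet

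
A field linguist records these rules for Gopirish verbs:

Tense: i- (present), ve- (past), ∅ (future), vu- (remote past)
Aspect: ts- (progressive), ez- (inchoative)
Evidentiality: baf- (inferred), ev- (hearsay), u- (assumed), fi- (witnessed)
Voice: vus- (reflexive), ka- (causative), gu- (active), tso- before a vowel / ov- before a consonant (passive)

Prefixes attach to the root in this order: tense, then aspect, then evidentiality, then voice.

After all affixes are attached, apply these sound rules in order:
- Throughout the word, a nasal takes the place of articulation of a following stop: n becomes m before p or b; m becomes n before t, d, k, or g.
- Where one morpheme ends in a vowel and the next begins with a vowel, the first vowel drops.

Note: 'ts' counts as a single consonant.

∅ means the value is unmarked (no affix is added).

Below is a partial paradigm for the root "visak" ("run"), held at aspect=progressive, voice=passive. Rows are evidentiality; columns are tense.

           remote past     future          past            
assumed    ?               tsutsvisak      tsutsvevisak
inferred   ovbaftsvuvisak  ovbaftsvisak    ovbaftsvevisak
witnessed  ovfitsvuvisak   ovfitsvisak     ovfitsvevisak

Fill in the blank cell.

tsutsvuvisak

Attach tense remote past vu- → vuvisak.
Attach aspect progressive ts- → tsvuvisak.
Attach evidentiality assumed u- → utsvuvisak.
Attach voice passive tso- (before vowel 'u') → tsoutsvuvisak.
Nasal assimilation: no change.
Apply vowel deletion: tsoutsvuvisak → tsutsvuvisak.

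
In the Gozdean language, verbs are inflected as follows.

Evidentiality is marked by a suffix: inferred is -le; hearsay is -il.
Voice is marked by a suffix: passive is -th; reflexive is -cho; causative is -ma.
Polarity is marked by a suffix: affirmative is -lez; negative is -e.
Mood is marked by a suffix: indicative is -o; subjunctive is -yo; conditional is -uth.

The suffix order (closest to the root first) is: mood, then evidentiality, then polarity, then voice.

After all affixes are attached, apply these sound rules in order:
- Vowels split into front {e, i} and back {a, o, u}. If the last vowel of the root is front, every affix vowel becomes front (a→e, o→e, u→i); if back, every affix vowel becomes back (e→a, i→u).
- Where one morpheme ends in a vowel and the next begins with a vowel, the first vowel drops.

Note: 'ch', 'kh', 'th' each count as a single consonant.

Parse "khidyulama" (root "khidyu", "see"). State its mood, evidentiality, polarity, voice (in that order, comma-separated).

indicative, hearsay, negative, causative

Segment: khidyu-o-il-e-ma.
mood: -o → indicative.
evidentiality: -il → hearsay.
polarity: -e → negative.
voice: -ma → causative.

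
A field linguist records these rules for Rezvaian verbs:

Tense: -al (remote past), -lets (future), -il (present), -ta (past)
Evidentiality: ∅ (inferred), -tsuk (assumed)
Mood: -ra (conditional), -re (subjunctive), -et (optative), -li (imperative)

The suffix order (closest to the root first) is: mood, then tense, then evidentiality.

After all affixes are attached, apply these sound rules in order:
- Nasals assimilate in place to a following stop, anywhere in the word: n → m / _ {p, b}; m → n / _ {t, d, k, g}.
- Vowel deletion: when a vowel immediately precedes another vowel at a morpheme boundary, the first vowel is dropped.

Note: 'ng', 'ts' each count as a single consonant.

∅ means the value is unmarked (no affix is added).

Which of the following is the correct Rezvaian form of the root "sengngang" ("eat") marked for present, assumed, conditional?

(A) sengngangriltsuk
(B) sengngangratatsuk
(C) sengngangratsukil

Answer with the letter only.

A

Attach mood conditional -ra → sengngangra.
Attach tense present -il → sengngangrail.
Attach evidentiality assumed -tsuk → sengngangrailtsuk.
Nasal assimilation: no change.
Apply vowel deletion: sengngangrailtsuk → sengngangriltsuk.
So the correct form is sengngangriltsuk, option (A).
(B) sengngangratatsuk is wrong: it uses past instead of present for tense.
(C) sengngangratsukil is wrong: it has the affixes in the wrong order.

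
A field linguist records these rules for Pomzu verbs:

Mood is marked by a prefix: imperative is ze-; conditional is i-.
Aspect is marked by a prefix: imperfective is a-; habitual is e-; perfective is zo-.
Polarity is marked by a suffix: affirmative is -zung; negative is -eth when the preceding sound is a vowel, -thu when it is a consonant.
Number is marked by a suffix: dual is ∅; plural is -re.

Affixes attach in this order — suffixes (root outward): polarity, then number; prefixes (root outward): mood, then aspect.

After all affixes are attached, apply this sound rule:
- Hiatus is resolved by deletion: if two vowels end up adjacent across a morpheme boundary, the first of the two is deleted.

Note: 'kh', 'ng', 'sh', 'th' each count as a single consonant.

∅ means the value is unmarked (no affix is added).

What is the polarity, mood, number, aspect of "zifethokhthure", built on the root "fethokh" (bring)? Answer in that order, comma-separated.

negative, conditional, plural, perfective

Segment: zo-i-fethokh-thu-re.
polarity: -eth/thu → negative.
mood: i- → conditional.
number: -re → plural.
aspect: zo- → perfective.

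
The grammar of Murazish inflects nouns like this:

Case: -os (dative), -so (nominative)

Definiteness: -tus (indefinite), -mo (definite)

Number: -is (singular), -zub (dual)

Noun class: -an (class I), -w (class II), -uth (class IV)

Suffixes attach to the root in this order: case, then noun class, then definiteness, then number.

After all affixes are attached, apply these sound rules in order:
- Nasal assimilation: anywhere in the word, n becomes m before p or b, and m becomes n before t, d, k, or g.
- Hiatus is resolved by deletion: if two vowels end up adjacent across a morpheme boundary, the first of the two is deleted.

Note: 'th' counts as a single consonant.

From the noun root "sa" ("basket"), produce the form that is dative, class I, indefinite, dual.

sosantuszub

Attach case dative -os → saos.
Attach noun class class I -an → saosan.
Attach definiteness indefinite -tus → saosantus.
Attach number dual -zub → saosantuszub.
Nasal assimilation: no change.
Apply vowel deletion: saosantuszub → sosantuszub.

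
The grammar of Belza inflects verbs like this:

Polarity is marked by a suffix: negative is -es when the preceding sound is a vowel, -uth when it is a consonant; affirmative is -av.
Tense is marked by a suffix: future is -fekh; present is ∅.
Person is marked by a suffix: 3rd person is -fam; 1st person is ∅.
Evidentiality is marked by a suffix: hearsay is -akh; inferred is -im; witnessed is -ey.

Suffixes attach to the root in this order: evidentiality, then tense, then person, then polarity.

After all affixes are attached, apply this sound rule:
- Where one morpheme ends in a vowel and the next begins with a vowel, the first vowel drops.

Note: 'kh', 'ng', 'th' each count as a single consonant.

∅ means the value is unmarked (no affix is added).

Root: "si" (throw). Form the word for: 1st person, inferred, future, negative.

Attach evidentiality inferred -im → siim.
Attach tense future -fekh → siimfekh.
person = 1st person: zero marking, form stays siimfekh.
Attach polarity negative -uth (after consonant 'kh') → siimfekhuth.
Apply vowel deletion: siimfekhuth → simfekhuth.

simfekhuth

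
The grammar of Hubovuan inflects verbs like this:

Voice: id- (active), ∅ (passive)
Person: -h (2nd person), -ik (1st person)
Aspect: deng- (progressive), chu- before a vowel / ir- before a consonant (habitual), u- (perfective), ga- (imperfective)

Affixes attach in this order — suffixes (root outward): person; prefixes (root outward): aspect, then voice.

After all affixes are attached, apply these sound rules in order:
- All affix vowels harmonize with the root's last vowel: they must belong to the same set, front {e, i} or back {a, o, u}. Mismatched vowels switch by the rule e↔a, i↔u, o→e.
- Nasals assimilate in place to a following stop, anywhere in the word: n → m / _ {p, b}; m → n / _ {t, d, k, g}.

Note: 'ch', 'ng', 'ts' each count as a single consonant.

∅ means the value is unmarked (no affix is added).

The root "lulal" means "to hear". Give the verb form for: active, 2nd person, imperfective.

udgalulalh

Attach person 2nd person -h → lulalh.
Attach aspect imperfective ga- → galulalh.
Attach voice active id- → idgalulalh.
Apply vowel harmony: idgalulalh → udgalulalh.
Nasal assimilation: no change.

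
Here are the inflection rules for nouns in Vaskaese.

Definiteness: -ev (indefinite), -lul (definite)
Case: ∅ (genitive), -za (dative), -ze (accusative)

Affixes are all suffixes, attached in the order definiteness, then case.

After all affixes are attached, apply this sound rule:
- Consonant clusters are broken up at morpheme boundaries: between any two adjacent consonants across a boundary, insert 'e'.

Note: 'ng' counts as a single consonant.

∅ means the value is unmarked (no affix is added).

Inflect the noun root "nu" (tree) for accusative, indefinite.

Attach definiteness indefinite -ev → nuev.
Attach case accusative -ze → nuevze.
Apply epenthesis: nuevze → nueveze.

nueveze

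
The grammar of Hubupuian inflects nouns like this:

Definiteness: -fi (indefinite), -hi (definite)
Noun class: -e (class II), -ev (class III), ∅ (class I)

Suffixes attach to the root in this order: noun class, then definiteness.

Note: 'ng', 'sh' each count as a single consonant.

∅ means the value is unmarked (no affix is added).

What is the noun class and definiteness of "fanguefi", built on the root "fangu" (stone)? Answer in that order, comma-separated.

class II, indefinite

Segment: fangu-e-fi.
noun class: -e → class II.
definiteness: -fi → indefinite.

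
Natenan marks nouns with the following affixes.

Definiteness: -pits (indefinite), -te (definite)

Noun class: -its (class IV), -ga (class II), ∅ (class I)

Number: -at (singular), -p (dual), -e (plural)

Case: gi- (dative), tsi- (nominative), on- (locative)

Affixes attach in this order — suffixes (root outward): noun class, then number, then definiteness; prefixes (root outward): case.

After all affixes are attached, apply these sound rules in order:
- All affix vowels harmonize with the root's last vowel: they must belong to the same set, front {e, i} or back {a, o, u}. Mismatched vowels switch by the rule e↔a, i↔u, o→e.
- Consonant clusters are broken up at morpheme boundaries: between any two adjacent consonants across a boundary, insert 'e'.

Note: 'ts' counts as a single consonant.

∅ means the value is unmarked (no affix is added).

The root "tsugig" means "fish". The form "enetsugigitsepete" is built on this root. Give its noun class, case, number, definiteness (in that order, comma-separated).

class IV, locative, dual, definite

Segment: on-tsugig-its-p-te.
noun class: -its → class IV.
case: on- → locative.
number: -p → dual.
definiteness: -te → definite.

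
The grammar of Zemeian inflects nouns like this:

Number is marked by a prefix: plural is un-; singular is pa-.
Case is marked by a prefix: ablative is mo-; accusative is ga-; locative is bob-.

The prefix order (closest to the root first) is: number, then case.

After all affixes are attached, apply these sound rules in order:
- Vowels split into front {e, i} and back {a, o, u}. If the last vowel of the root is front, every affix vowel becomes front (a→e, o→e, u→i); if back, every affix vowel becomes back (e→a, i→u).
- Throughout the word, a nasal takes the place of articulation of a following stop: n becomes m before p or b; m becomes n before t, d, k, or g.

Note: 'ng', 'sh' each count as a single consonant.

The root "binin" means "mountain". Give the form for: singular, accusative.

Attach number singular pa- → pabinin.
Attach case accusative ga- → gapabinin.
Apply vowel harmony: gapabinin → gepebinin.
Nasal assimilation: no change.

gepebinin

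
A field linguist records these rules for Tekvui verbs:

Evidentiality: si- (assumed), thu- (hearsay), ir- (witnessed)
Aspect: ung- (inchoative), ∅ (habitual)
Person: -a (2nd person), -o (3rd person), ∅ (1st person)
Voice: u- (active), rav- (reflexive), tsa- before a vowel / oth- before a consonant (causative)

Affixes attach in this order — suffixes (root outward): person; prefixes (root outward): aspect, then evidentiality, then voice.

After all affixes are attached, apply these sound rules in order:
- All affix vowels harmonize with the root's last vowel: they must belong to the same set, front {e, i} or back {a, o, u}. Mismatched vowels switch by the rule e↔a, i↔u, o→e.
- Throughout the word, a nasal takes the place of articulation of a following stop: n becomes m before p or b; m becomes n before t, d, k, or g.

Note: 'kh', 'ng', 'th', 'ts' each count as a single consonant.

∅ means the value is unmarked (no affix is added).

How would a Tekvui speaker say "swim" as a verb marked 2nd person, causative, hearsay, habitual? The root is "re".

aspect = habitual: zero marking, form stays re.
Attach evidentiality hearsay thu- → thure.
Attach voice causative oth- (before consonant 'th') → oththure.
Attach person 2nd person -a → oththurea.
Apply vowel harmony: oththurea → eththiree.
Nasal assimilation: no change.

eththiree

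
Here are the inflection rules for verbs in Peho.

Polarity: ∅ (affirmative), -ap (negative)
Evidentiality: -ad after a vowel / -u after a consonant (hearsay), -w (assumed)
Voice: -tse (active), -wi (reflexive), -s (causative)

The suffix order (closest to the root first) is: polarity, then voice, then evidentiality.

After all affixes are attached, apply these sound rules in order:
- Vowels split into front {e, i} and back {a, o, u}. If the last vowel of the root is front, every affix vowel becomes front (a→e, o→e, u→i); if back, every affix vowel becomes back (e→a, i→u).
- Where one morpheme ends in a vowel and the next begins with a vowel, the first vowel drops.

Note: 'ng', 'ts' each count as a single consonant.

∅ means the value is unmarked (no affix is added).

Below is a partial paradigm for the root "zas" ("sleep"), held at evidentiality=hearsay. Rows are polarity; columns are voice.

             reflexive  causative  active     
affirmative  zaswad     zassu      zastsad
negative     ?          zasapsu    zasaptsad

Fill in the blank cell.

Attach polarity negative -ap → zasap.
Attach voice reflexive -wi → zasapwi.
Attach evidentiality hearsay -ad (after vowel 'i') → zasapwiad.
Apply vowel harmony: zasapwiad → zasapwuad.
Apply vowel deletion: zasapwuad → zasapwad.

zasapwad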